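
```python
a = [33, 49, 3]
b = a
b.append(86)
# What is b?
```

After line 1: a = [33, 49, 3]
After line 2 (b = a is an alias, same object): a = [33, 49, 3], b = [33, 49, 3]
After line 3 (b.append mutates the shared list): a = [33, 49, 3, 86], b = [33, 49, 3, 86]

[33, 49, 3, 86]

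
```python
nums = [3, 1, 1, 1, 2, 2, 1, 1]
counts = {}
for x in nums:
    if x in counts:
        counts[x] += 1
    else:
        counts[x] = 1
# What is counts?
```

Initial: counts = {}, nums = [3, 1, 1, 1, 2, 2, 1, 1]
See 3: counts = {3: 1}
See 1: counts = {3: 1, 1: 1}
See 1: counts = {3: 1, 1: 2}
See 1: counts = {3: 1, 1: 3}
See 2: counts = {3: 1, 1: 3, 2: 1}
See 2: counts = {3: 1, 1: 3, 2: 2}
See 1: counts = {3: 1, 1: 4, 2: 2}
See 1: counts = {3: 1, 1: 5, 2: 2}

{3: 1, 1: 5, 2: 2}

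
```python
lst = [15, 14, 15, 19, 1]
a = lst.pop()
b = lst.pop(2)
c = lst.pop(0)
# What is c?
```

After line 1: lst = [15, 14, 15, 19, 1]
After line 2 (pop() -> a = 1): lst = [15, 14, 15, 19]
After line 3 (pop(2) -> b = 15): lst = [15, 14, 19]
After line 4 (pop(0) -> c = 15): lst = [14, 19]

15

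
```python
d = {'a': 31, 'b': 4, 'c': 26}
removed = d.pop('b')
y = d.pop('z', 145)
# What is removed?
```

After line 1: d = {'a': 31, 'b': 4, 'c': 26}
After line 2 (pop 'b' returns 4): d = {'a': 31, 'c': 26}, removed = 4
After line 3 (pop 'z' missing, returns default 145): d = {'a': 31, 'c': 26}, y = 145

4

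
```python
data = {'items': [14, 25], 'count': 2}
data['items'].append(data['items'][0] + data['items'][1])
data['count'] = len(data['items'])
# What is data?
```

After line 1: data = {'items': [14, 25], 'count': 2}
After line 2 (append 14 + 25 = 39): data = {'items': [14, 25, 39], 'count': 2}
After line 3 (count = len(items) = 3): data = {'items': [14, 25, 39], 'count': 3}

{'items': [14, 25, 39], 'count': 3}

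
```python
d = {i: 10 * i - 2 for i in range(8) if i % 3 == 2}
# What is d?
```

{2: 18, 5: 48}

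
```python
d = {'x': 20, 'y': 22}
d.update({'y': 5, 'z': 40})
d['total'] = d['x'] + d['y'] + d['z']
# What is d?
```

After line 1: d = {'x': 20, 'y': 22}
After line 2 (y overwritten, z added): d = {'x': 20, 'y': 5, 'z': 40}
After line 3 (total = 20 + 5 + 40 = 65): d = {'x': 20, 'y': 5, 'z': 40, 'total': 65}

{'x': 20, 'y': 5, 'z': 40, 'total': 65}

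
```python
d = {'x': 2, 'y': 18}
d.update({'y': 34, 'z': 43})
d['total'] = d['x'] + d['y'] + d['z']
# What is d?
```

After line 1: d = {'x': 2, 'y': 18}
After line 2 (y overwritten, z added): d = {'x': 2, 'y': 34, 'z': 43}
After line 3 (total = 2 + 34 + 43 = 79): d = {'x': 2, 'y': 34, 'z': 43, 'total': 79}

{'x': 2, 'y': 34, 'z': 43, 'total': 79}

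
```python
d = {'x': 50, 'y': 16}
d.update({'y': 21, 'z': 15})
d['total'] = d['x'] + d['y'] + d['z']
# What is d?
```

After line 1: d = {'x': 50, 'y': 16}
After line 2 (y overwritten, z added): d = {'x': 50, 'y': 21, 'z': 15}
After line 3 (total = 50 + 21 + 15 = 86): d = {'x': 50, 'y': 21, 'z': 15, 'total': 86}

{'x': 50, 'y': 21, 'z': 15, 'total': 86}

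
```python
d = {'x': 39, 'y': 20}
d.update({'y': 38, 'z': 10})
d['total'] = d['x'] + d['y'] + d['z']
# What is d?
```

After line 1: d = {'x': 39, 'y': 20}
After line 2 (y overwritten, z added): d = {'x': 39, 'y': 38, 'z': 10}
After line 3 (total = 39 + 38 + 10 = 87): d = {'x': 39, 'y': 38, 'z': 10, 'total': 87}

{'x': 39, 'y': 38, 'z': 10, 'total': 87}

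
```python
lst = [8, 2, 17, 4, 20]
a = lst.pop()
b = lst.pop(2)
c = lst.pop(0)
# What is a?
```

After line 1: lst = [8, 2, 17, 4, 20]
After line 2 (pop() -> a = 20): lst = [8, 2, 17, 4]
After line 3 (pop(2) -> b = 17): lst = [8, 2, 4]
After line 4 (pop(0) -> c = 8): lst = [2, 4]

20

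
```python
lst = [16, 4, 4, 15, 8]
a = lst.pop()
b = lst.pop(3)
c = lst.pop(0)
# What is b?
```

After line 1: lst = [16, 4, 4, 15, 8]
After line 2 (pop() -> a = 8): lst = [16, 4, 4, 15]
After line 3 (pop(3) -> b = 15): lst = [16, 4, 4]
After line 4 (pop(0) -> c = 16): lst = [4, 4]

15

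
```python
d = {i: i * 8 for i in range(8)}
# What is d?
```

{0: 0, 1: 8, 2: 16, 3: 24, 4: 32, 5: 40, 6: 48, 7: 56}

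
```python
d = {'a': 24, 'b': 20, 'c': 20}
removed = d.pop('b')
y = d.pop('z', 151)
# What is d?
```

After line 1: d = {'a': 24, 'b': 20, 'c': 20}
After line 2 (pop 'b' returns 20): d = {'a': 24, 'c': 20}, removed = 20
After line 3 (pop 'z' missing, returns default 151): d = {'a': 24, 'c': 20}, y = 151

{'a': 24, 'c': 20}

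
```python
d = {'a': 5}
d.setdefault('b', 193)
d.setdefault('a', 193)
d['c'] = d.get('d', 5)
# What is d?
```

After line 1: d = {'a': 5}
After line 2 (setdefault adds 'b'=193): d = {'a': 5, 'b': 193}
After line 3 (setdefault 'a' no-op, already exists): d = {'a': 5, 'b': 193}
After line 4 (get('d', 5) returns default since 'd' not in d): d = {'a': 5, 'b': 193, 'c': 5}

{'a': 5, 'b': 193, 'c': 5}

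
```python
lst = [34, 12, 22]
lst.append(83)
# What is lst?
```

[34, 12, 22, 83]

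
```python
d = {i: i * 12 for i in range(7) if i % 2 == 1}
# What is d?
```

{1: 12, 3: 36, 5: 60}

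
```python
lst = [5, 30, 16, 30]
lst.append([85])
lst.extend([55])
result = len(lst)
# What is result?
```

After line 1: lst = [5, 30, 16, 30]
After line 2 (append adds [85] as single element): lst = [5, 30, 16, 30, [85]]
After line 3 (extend unpacks [55], adds 55): lst = [5, 30, 16, 30, [85], 55]
After line 4: result = len(lst) = 6

6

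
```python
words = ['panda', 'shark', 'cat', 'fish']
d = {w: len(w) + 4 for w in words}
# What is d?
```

{'panda': 9, 'shark': 9, 'cat': 7, 'fish': 8}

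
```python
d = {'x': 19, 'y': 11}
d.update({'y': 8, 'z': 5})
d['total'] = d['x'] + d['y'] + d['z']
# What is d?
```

After line 1: d = {'x': 19, 'y': 11}
After line 2 (y overwritten, z added): d = {'x': 19, 'y': 8, 'z': 5}
After line 3 (total = 19 + 8 + 5 = 32): d = {'x': 19, 'y': 8, 'z': 5, 'total': 32}

{'x': 19, 'y': 8, 'z': 5, 'total': 32}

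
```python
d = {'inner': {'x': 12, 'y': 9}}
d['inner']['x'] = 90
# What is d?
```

After line 1: d = {'inner': {'x': 12, 'y': 9}}
After line 2 (inner x overwritten): d = {'inner': {'x': 90, 'y': 9}}

{'inner': {'x': 90, 'y': 9}}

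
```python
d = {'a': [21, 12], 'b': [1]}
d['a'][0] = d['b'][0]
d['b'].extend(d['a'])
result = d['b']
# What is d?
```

After line 1: d = {'a': [21, 12], 'b': [1]}
After line 2 (a[0] = b[0] = 1): d = {'a': [1, 12], 'b': [1]}
After line 3 (b.extend(a) appends [1, 12]): d = {'a': [1, 12], 'b': [1, 1, 12]}
After line 4: result = d['b'] = [1, 1, 12]

{'a': [1, 12], 'b': [1, 1, 12]}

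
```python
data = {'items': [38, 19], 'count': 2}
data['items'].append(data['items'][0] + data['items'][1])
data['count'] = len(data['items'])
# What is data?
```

After line 1: data = {'items': [38, 19], 'count': 2}
After line 2 (append 38 + 19 = 57): data = {'items': [38, 19, 57], 'count': 2}
After line 3 (count = len(items) = 3): data = {'items': [38, 19, 57], 'count': 3}

{'items': [38, 19, 57], 'count': 3}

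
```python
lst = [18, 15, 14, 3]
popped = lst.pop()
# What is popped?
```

3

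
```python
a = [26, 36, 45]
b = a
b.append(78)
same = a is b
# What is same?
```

After line 1: a = [26, 36, 45]
After line 2 (b = a is an alias, same object): a = [26, 36, 45], b = [26, 36, 45]
After line 3 (b.append mutates the shared list): a = [26, 36, 45, 78], b = [26, 36, 45, 78]
After line 4 (same = a is b; same object -> True): same = True

True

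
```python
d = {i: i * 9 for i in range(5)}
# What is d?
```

{0: 0, 1: 9, 2: 18, 3: 27, 4: 36}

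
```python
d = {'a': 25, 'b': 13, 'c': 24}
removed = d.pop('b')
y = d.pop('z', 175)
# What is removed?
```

After line 1: d = {'a': 25, 'b': 13, 'c': 24}
After line 2 (pop 'b' returns 13): d = {'a': 25, 'c': 24}, removed = 13
After line 3 (pop 'z' missing, returns default 175): d = {'a': 25, 'c': 24}, y = 175

13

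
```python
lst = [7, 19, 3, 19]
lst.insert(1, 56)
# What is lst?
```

[7, 56, 19, 3, 19]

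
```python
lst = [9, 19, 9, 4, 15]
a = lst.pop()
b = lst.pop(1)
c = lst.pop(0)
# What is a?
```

After line 1: lst = [9, 19, 9, 4, 15]
After line 2 (pop() -> a = 15): lst = [9, 19, 9, 4]
After line 3 (pop(1) -> b = 19): lst = [9, 9, 4]
After line 4 (pop(0) -> c = 9): lst = [9, 4]

15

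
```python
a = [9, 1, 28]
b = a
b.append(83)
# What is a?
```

After line 1: a = [9, 1, 28]
After line 2 (b = a is an alias, same object): a = [9, 1, 28], b = [9, 1, 28]
After line 3 (b.append mutates the shared list): a = [9, 1, 28, 83], b = [9, 1, 28, 83]

[9, 1, 28, 83]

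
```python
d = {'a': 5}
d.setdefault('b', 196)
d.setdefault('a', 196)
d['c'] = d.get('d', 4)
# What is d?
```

After line 1: d = {'a': 5}
After line 2 (setdefault adds 'b'=196): d = {'a': 5, 'b': 196}
After line 3 (setdefault 'a' no-op, already exists): d = {'a': 5, 'b': 196}
After line 4 (get('d', 4) returns default since 'd' not in d): d = {'a': 5, 'b': 196, 'c': 4}

{'a': 5, 'b': 196, 'c': 4}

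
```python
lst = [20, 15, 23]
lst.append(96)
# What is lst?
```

[20, 15, 23, 96]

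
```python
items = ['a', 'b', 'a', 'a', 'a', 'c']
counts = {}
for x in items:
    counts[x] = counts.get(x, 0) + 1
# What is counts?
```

Initial: counts = {}, items = ['a', 'b', 'a', 'a', 'a', 'c']
See 'a': counts = {'a': 1}
See 'b': counts = {'a': 1, 'b': 1}
See 'a': counts = {'a': 2, 'b': 1}
See 'a': counts = {'a': 3, 'b': 1}
See 'a': counts = {'a': 4, 'b': 1}
See 'c': counts = {'a': 4, 'b': 1, 'c': 1}

{'a': 4, 'b': 1, 'c': 1}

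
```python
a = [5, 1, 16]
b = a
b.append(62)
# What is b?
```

After line 1: a = [5, 1, 16]
After line 2 (b = a is an alias, same object): a = [5, 1, 16], b = [5, 1, 16]
After line 3 (b.append mutates the shared list): a = [5, 1, 16, 62], b = [5, 1, 16, 62]

[5, 1, 16, 62]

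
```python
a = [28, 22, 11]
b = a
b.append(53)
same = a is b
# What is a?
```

After line 1: a = [28, 22, 11]
After line 2 (b = a is an alias, same object): a = [28, 22, 11], b = [28, 22, 11]
After line 3 (b.append mutates the shared list): a = [28, 22, 11, 53], b = [28, 22, 11, 53]
After line 4 (same = a is b; same object -> True): same = True

[28, 22, 11, 53]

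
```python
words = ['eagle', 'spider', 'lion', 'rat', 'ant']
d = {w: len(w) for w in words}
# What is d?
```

{'eagle': 5, 'spider': 6, 'lion': 4, 'rat': 3, 'ant': 3}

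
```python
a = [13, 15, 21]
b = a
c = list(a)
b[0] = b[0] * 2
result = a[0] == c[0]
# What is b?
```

After line 1: a = [13, 15, 21]
After line 2 (b = a, alias): a = [13, 15, 21], b = [13, 15, 21]
After line 3 (c = list(a) is a copy, new object): c = [13, 15, 21]
After line 4 (b[0] = 13 * 2 = 26; mutates shared a/b): a = b = [26, 15, 21], c = [13, 15, 21]
After line 5 (a[0] = 26, c[0] = 13; result = False)

[26, 15, 21]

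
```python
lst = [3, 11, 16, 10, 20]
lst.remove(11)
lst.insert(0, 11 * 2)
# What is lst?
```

After line 1: lst = [3, 11, 16, 10, 20]
After line 2 (remove first 11): lst = [3, 16, 10, 20]
After line 3 (insert 22 at index 0): lst = [22, 3, 16, 10, 20]

[22, 3, 16, 10, 20]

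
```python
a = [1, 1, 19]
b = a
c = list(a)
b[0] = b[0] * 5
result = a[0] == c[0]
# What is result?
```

After line 1: a = [1, 1, 19]
After line 2 (b = a, alias): a = [1, 1, 19], b = [1, 1, 19]
After line 3 (c = list(a) is a copy, new object): c = [1, 1, 19]
After line 4 (b[0] = 1 * 5 = 5; mutates shared a/b): a = b = [5, 1, 19], c = [1, 1, 19]
After line 5 (a[0] = 5, c[0] = 1; result = False)

False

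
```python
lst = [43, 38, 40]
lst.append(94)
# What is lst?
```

[43, 38, 40, 94]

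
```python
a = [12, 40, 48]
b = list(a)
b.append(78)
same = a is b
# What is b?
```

After line 1: a = [12, 40, 48]
After line 2 (b = list(a) is a shallow copy, new object): a = [12, 40, 48], b = [12, 40, 48]
After line 3 (append only mutates b): a = [12, 40, 48], b = [12, 40, 48, 78]
After line 4 (same = a is b; different objects -> False): same = False

[12, 40, 48, 78]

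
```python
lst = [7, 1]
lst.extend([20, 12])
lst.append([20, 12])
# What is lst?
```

After line 1: lst = [7, 1]
After line 2 (extend unpacks [20, 12]): lst = [7, 1, 20, 12]
After line 3 (append adds [20, 12] as single element): lst = [7, 1, 20, 12, [20, 12]]

[7, 1, 20, 12, [20, 12]]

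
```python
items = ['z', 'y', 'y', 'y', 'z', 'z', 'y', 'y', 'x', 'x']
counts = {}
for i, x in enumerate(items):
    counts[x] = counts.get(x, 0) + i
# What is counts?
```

Initial: counts = {}, items = ['z', 'y', 'y', 'y', 'z', 'z', 'y', 'y', 'x', 'x']
i=0, x='z': counts = {'z': 0}
i=1, x='y': counts = {'z': 0, 'y': 1}
i=2, x='y': counts = {'z': 0, 'y': 3}
i=3, x='y': counts = {'z': 0, 'y': 6}
i=4, x='z': counts = {'z': 4, 'y': 6}
i=5, x='z': counts = {'z': 9, 'y': 6}
i=6, x='y': counts = {'z': 9, 'y': 12}
i=7, x='y': counts = {'z': 9, 'y': 19}
i=8, x='x': counts = {'z': 9, 'y': 19, 'x': 8}
i=9, x='x': counts = {'z': 9, 'y': 19, 'x': 17}

{'z': 9, 'y': 19, 'x': 17}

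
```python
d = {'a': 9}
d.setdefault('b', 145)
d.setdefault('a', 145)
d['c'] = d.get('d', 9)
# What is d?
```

After line 1: d = {'a': 9}
After line 2 (setdefault adds 'b'=145): d = {'a': 9, 'b': 145}
After line 3 (setdefault 'a' no-op, already exists): d = {'a': 9, 'b': 145}
After line 4 (get('d', 9) returns default since 'd' not in d): d = {'a': 9, 'b': 145, 'c': 9}

{'a': 9, 'b': 145, 'c': 9}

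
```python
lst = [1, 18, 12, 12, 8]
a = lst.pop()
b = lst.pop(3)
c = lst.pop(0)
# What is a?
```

After line 1: lst = [1, 18, 12, 12, 8]
After line 2 (pop() -> a = 8): lst = [1, 18, 12, 12]
After line 3 (pop(3) -> b = 12): lst = [1, 18, 12]
After line 4 (pop(0) -> c = 1): lst = [18, 12]

8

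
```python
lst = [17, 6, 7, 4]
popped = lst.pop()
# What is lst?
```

[17, 6, 7]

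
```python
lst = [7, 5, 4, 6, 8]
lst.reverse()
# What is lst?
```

[8, 6, 4, 5, 7]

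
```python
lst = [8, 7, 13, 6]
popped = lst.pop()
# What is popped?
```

6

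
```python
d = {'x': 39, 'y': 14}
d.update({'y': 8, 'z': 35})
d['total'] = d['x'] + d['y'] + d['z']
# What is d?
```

After line 1: d = {'x': 39, 'y': 14}
After line 2 (y overwritten, z added): d = {'x': 39, 'y': 8, 'z': 35}
After line 3 (total = 39 + 8 + 35 = 82): d = {'x': 39, 'y': 8, 'z': 35, 'total': 82}

{'x': 39, 'y': 8, 'z': 35, 'total': 82}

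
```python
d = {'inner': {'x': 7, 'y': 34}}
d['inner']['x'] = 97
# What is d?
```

After line 1: d = {'inner': {'x': 7, 'y': 34}}
After line 2 (inner x overwritten): d = {'inner': {'x': 97, 'y': 34}}

{'inner': {'x': 97, 'y': 34}}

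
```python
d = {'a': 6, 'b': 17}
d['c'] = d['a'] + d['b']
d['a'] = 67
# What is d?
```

After line 1: d = {'a': 6, 'b': 17}
After line 2 (d['c'] = 6 + 17): d = {'a': 6, 'b': 17, 'c': 23}
After line 3: d = {'a': 67, 'b': 17, 'c': 23}

{'a': 67, 'b': 17, 'c': 23}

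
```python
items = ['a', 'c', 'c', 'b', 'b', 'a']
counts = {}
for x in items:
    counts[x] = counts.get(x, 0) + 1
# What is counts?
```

Initial: counts = {}, items = ['a', 'c', 'c', 'b', 'b', 'a']
See 'a': counts = {'a': 1}
See 'c': counts = {'a': 1, 'c': 1}
See 'c': counts = {'a': 1, 'c': 2}
See 'b': counts = {'a': 1, 'c': 2, 'b': 1}
See 'b': counts = {'a': 1, 'c': 2, 'b': 2}
See 'a': counts = {'a': 2, 'c': 2, 'b': 2}

{'a': 2, 'c': 2, 'b': 2}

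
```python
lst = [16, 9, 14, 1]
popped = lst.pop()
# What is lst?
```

[16, 9, 14]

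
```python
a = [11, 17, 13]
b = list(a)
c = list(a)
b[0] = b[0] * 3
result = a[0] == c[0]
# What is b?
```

After line 1: a = [11, 17, 13]
After line 2 (b = list(a), copy): a = [11, 17, 13], b = [11, 17, 13]
After line 3 (c = list(a) is a copy, new object): c = [11, 17, 13]
After line 4 (b[0] = 11 * 3 = 33; only b mutates (copy)): a = [11, 17, 13], b = [33, 17, 13], c = [11, 17, 13]
After line 5 (a[0] = 11, c[0] = 11; result = True)

[33, 17, 13]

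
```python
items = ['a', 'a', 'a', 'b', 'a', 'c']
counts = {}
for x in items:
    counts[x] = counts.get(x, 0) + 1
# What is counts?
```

Initial: counts = {}, items = ['a', 'a', 'a', 'b', 'a', 'c']
See 'a': counts = {'a': 1}
See 'a': counts = {'a': 2}
See 'a': counts = {'a': 3}
See 'b': counts = {'a': 3, 'b': 1}
See 'a': counts = {'a': 4, 'b': 1}
See 'c': counts = {'a': 4, 'b': 1, 'c': 1}

{'a': 4, 'b': 1, 'c': 1}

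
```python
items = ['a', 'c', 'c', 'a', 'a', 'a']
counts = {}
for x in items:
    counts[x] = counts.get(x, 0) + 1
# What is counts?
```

Initial: counts = {}, items = ['a', 'c', 'c', 'a', 'a', 'a']
See 'a': counts = {'a': 1}
See 'c': counts = {'a': 1, 'c': 1}
See 'c': counts = {'a': 1, 'c': 2}
See 'a': counts = {'a': 2, 'c': 2}
See 'a': counts = {'a': 3, 'c': 2}
See 'a': counts = {'a': 4, 'c': 2}

{'a': 4, 'c': 2}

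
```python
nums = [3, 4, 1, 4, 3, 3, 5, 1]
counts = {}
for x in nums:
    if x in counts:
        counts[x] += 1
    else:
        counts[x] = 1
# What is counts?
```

Initial: counts = {}, nums = [3, 4, 1, 4, 3, 3, 5, 1]
See 3: counts = {3: 1}
See 4: counts = {3: 1, 4: 1}
See 1: counts = {3: 1, 4: 1, 1: 1}
See 4: counts = {3: 1, 4: 2, 1: 1}
See 3: counts = {3: 2, 4: 2, 1: 1}
See 3: counts = {3: 3, 4: 2, 1: 1}
See 5: counts = {3: 3, 4: 2, 1: 1, 5: 1}
See 1: counts = {3: 3, 4: 2, 1: 2, 5: 1}

{3: 3, 4: 2, 1: 2, 5: 1}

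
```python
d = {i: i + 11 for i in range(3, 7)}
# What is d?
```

{3: 14, 4: 15, 5: 16, 6: 17}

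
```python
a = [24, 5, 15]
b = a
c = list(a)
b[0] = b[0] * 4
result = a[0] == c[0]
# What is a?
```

After line 1: a = [24, 5, 15]
After line 2 (b = a, alias): a = [24, 5, 15], b = [24, 5, 15]
After line 3 (c = list(a) is a copy, new object): c = [24, 5, 15]
After line 4 (b[0] = 24 * 4 = 96; mutates shared a/b): a = b = [96, 5, 15], c = [24, 5, 15]
After line 5 (a[0] = 96, c[0] = 24; result = False)

[96, 5, 15]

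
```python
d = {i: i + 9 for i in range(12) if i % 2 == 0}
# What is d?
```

{0: 9, 2: 11, 4: 13, 6: 15, 8: 17, 10: 19}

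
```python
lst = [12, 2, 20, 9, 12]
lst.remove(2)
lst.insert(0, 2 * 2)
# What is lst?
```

After line 1: lst = [12, 2, 20, 9, 12]
After line 2 (remove first 2): lst = [12, 20, 9, 12]
After line 3 (insert 4 at index 0): lst = [4, 12, 20, 9, 12]

[4, 12, 20, 9, 12]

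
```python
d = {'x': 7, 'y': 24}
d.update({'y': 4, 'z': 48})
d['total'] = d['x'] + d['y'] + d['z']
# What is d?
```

After line 1: d = {'x': 7, 'y': 24}
After line 2 (y overwritten, z added): d = {'x': 7, 'y': 4, 'z': 48}
After line 3 (total = 7 + 4 + 48 = 59): d = {'x': 7, 'y': 4, 'z': 48, 'total': 59}

{'x': 7, 'y': 4, 'z': 48, 'total': 59}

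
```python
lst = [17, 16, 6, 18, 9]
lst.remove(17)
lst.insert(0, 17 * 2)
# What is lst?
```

After line 1: lst = [17, 16, 6, 18, 9]
After line 2 (remove first 17): lst = [16, 6, 18, 9]
After line 3 (insert 34 at index 0): lst = [34, 16, 6, 18, 9]

[34, 16, 6, 18, 9]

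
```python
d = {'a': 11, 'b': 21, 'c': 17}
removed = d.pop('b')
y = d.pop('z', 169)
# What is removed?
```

After line 1: d = {'a': 11, 'b': 21, 'c': 17}
After line 2 (pop 'b' returns 21): d = {'a': 11, 'c': 17}, removed = 21
After line 3 (pop 'z' missing, returns default 169): d = {'a': 11, 'c': 17}, y = 169

21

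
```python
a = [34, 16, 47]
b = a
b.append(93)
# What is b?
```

After line 1: a = [34, 16, 47]
After line 2 (b = a is an alias, same object): a = [34, 16, 47], b = [34, 16, 47]
After line 3 (b.append mutates the shared list): a = [34, 16, 47, 93], b = [34, 16, 47, 93]

[34, 16, 47, 93]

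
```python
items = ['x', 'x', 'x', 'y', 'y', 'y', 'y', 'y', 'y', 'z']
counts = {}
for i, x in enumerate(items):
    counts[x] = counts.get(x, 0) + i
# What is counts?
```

Initial: counts = {}, items = ['x', 'x', 'x', 'y', 'y', 'y', 'y', 'y', 'y', 'z']
i=0, x='x': counts = {'x': 0}
i=1, x='x': counts = {'x': 1}
i=2, x='x': counts = {'x': 3}
i=3, x='y': counts = {'x': 3, 'y': 3}
i=4, x='y': counts = {'x': 3, 'y': 7}
i=5, x='y': counts = {'x': 3, 'y': 12}
i=6, x='y': counts = {'x': 3, 'y': 18}
i=7, x='y': counts = {'x': 3, 'y': 25}
i=8, x='y': counts = {'x': 3, 'y': 33}
i=9, x='z': counts = {'x': 3, 'y': 33, 'z': 9}

{'x': 3, 'y': 33, 'z': 9}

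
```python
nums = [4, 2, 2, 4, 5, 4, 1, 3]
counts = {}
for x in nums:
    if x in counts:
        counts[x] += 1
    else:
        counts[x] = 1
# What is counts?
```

Initial: counts = {}, nums = [4, 2, 2, 4, 5, 4, 1, 3]
See 4: counts = {4: 1}
See 2: counts = {4: 1, 2: 1}
See 2: counts = {4: 1, 2: 2}
See 4: counts = {4: 2, 2: 2}
See 5: counts = {4: 2, 2: 2, 5: 1}
See 4: counts = {4: 3, 2: 2, 5: 1}
See 1: counts = {4: 3, 2: 2, 5: 1, 1: 1}
See 3: counts = {4: 3, 2: 2, 5: 1, 1: 1, 3: 1}

{4: 3, 2: 2, 5: 1, 1: 1, 3: 1}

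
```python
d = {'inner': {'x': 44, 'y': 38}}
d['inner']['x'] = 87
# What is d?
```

After line 1: d = {'inner': {'x': 44, 'y': 38}}
After line 2 (inner x overwritten): d = {'inner': {'x': 87, 'y': 38}}

{'inner': {'x': 87, 'y': 38}}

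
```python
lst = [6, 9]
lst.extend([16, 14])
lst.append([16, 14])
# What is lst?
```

After line 1: lst = [6, 9]
After line 2 (extend unpacks [16, 14]): lst = [6, 9, 16, 14]
After line 3 (append adds [16, 14] as single element): lst = [6, 9, 16, 14, [16, 14]]

[6, 9, 16, 14, [16, 14]]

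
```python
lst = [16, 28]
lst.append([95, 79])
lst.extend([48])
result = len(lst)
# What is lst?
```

After line 1: lst = [16, 28]
After line 2 (append adds [95, 79] as single element): lst = [16, 28, [95, 79]]
After line 3 (extend unpacks [48], adds 48): lst = [16, 28, [95, 79], 48]
After line 4: result = len(lst) = 4

[16, 28, [95, 79], 48]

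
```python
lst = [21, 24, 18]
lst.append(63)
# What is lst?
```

[21, 24, 18, 63]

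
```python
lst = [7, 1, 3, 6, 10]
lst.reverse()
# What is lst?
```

[10, 6, 3, 1, 7]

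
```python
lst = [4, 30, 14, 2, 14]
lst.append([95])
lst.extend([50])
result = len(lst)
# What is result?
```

After line 1: lst = [4, 30, 14, 2, 14]
After line 2 (append adds [95] as single element): lst = [4, 30, 14, 2, 14, [95]]
After line 3 (extend unpacks [50], adds 50): lst = [4, 30, 14, 2, 14, [95], 50]
After line 4: result = len(lst) = 7

7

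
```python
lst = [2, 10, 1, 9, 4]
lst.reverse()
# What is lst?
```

[4, 9, 1, 10, 2]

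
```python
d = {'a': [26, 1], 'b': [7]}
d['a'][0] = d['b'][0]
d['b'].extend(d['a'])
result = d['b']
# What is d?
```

After line 1: d = {'a': [26, 1], 'b': [7]}
After line 2 (a[0] = b[0] = 7): d = {'a': [7, 1], 'b': [7]}
After line 3 (b.extend(a) appends [7, 1]): d = {'a': [7, 1], 'b': [7, 7, 1]}
After line 4: result = d['b'] = [7, 7, 1]

{'a': [7, 1], 'b': [7, 7, 1]}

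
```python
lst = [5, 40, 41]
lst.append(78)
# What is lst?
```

[5, 40, 41, 78]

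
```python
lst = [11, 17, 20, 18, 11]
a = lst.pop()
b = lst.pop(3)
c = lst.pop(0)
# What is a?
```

After line 1: lst = [11, 17, 20, 18, 11]
After line 2 (pop() -> a = 11): lst = [11, 17, 20, 18]
After line 3 (pop(3) -> b = 18): lst = [11, 17, 20]
After line 4 (pop(0) -> c = 11): lst = [17, 20]

11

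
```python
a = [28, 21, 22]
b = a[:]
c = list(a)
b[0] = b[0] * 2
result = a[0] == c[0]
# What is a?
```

After line 1: a = [28, 21, 22]
After line 2 (b = a[:], copy): a = [28, 21, 22], b = [28, 21, 22]
After line 3 (c = list(a) is a copy, new object): c = [28, 21, 22]
After line 4 (b[0] = 28 * 2 = 56; only b mutates (copy)): a = [28, 21, 22], b = [56, 21, 22], c = [28, 21, 22]
After line 5 (a[0] = 28, c[0] = 28; result = True)

[28, 21, 22]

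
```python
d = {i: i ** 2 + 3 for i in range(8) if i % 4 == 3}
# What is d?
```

{3: 12, 7: 52}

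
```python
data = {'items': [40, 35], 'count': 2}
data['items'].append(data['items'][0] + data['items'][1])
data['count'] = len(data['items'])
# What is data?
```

After line 1: data = {'items': [40, 35], 'count': 2}
After line 2 (append 40 + 35 = 75): data = {'items': [40, 35, 75], 'count': 2}
After line 3 (count = len(items) = 3): data = {'items': [40, 35, 75], 'count': 3}

{'items': [40, 35, 75], 'count': 3}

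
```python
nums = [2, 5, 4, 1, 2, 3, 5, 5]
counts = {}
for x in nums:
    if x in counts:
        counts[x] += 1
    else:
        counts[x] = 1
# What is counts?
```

Initial: counts = {}, nums = [2, 5, 4, 1, 2, 3, 5, 5]
See 2: counts = {2: 1}
See 5: counts = {2: 1, 5: 1}
See 4: counts = {2: 1, 5: 1, 4: 1}
See 1: counts = {2: 1, 5: 1, 4: 1, 1: 1}
See 2: counts = {2: 2, 5: 1, 4: 1, 1: 1}
See 3: counts = {2: 2, 5: 1, 4: 1, 1: 1, 3: 1}
See 5: counts = {2: 2, 5: 2, 4: 1, 1: 1, 3: 1}
See 5: counts = {2: 2, 5: 3, 4: 1, 1: 1, 3: 1}

{2: 2, 5: 3, 4: 1, 1: 1, 3: 1}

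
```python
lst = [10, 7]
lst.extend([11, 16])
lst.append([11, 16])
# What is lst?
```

After line 1: lst = [10, 7]
After line 2 (extend unpacks [11, 16]): lst = [10, 7, 11, 16]
After line 3 (append adds [11, 16] as single element): lst = [10, 7, 11, 16, [11, 16]]

[10, 7, 11, 16, [11, 16]]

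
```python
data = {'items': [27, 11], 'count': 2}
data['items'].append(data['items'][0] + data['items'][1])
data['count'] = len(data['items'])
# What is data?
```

After line 1: data = {'items': [27, 11], 'count': 2}
After line 2 (append 27 + 11 = 38): data = {'items': [27, 11, 38], 'count': 2}
After line 3 (count = len(items) = 3): data = {'items': [27, 11, 38], 'count': 3}

{'items': [27, 11, 38], 'count': 3}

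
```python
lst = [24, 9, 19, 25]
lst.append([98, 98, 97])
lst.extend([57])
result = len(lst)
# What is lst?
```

After line 1: lst = [24, 9, 19, 25]
After line 2 (append adds [98, 98, 97] as single element): lst = [24, 9, 19, 25, [98, 98, 97]]
After line 3 (extend unpacks [57], adds 57): lst = [24, 9, 19, 25, [98, 98, 97], 57]
After line 4: result = len(lst) = 6

[24, 9, 19, 25, [98, 98, 97], 57]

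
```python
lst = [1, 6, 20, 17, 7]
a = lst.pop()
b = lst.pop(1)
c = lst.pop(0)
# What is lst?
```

After line 1: lst = [1, 6, 20, 17, 7]
After line 2 (pop() -> a = 7): lst = [1, 6, 20, 17]
After line 3 (pop(1) -> b = 6): lst = [1, 20, 17]
After line 4 (pop(0) -> c = 1): lst = [20, 17]

[20, 17]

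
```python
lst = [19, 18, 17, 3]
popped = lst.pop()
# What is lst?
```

[19, 18, 17]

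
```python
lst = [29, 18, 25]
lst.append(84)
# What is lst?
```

[29, 18, 25, 84]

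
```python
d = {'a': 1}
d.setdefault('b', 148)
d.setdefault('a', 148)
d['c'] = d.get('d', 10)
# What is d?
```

After line 1: d = {'a': 1}
After line 2 (setdefault adds 'b'=148): d = {'a': 1, 'b': 148}
After line 3 (setdefault 'a' no-op, already exists): d = {'a': 1, 'b': 148}
After line 4 (get('d', 10) returns default since 'd' not in d): d = {'a': 1, 'b': 148, 'c': 10}

{'a': 1, 'b': 148, 'c': 10}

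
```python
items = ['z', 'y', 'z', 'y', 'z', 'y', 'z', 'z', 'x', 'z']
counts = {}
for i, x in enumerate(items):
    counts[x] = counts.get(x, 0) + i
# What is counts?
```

Initial: counts = {}, items = ['z', 'y', 'z', 'y', 'z', 'y', 'z', 'z', 'x', 'z']
i=0, x='z': counts = {'z': 0}
i=1, x='y': counts = {'z': 0, 'y': 1}
i=2, x='z': counts = {'z': 2, 'y': 1}
i=3, x='y': counts = {'z': 2, 'y': 4}
i=4, x='z': counts = {'z': 6, 'y': 4}
i=5, x='y': counts = {'z': 6, 'y': 9}
i=6, x='z': counts = {'z': 12, 'y': 9}
i=7, x='z': counts = {'z': 19, 'y': 9}
i=8, x='x': counts = {'z': 19, 'y': 9, 'x': 8}
i=9, x='z': counts = {'z': 28, 'y': 9, 'x': 8}

{'z': 28, 'y': 9, 'x': 8}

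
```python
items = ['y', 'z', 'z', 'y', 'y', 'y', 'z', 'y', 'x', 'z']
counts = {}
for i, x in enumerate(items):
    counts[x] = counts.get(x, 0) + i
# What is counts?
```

Initial: counts = {}, items = ['y', 'z', 'z', 'y', 'y', 'y', 'z', 'y', 'x', 'z']
i=0, x='y': counts = {'y': 0}
i=1, x='z': counts = {'y': 0, 'z': 1}
i=2, x='z': counts = {'y': 0, 'z': 3}
i=3, x='y': counts = {'y': 3, 'z': 3}
i=4, x='y': counts = {'y': 7, 'z': 3}
i=5, x='y': counts = {'y': 12, 'z': 3}
i=6, x='z': counts = {'y': 12, 'z': 9}
i=7, x='y': counts = {'y': 19, 'z': 9}
i=8, x='x': counts = {'y': 19, 'z': 9, 'x': 8}
i=9, x='z': counts = {'y': 19, 'z': 18, 'x': 8}

{'y': 19, 'z': 18, 'x': 8}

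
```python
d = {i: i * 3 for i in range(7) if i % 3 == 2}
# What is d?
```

{2: 6, 5: 15}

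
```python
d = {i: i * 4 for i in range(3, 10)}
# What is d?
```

{3: 12, 4: 16, 5: 20, 6: 24, 7: 28, 8: 32, 9: 36}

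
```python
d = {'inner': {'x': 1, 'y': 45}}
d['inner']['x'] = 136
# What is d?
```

After line 1: d = {'inner': {'x': 1, 'y': 45}}
After line 2 (inner x overwritten): d = {'inner': {'x': 136, 'y': 45}}

{'inner': {'x': 136, 'y': 45}}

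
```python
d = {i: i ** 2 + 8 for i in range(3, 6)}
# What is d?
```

{3: 17, 4: 24, 5: 33}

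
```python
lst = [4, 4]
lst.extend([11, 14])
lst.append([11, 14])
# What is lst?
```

After line 1: lst = [4, 4]
After line 2 (extend unpacks [11, 14]): lst = [4, 4, 11, 14]
After line 3 (append adds [11, 14] as single element): lst = [4, 4, 11, 14, [11, 14]]

[4, 4, 11, 14, [11, 14]]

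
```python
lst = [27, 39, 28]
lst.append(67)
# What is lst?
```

[27, 39, 28, 67]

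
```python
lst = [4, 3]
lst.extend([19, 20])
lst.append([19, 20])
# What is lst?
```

After line 1: lst = [4, 3]
After line 2 (extend unpacks [19, 20]): lst = [4, 3, 19, 20]
After line 3 (append adds [19, 20] as single element): lst = [4, 3, 19, 20, [19, 20]]

[4, 3, 19, 20, [19, 20]]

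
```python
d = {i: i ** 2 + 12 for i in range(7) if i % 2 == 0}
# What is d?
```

{0: 12, 2: 16, 4: 28, 6: 48}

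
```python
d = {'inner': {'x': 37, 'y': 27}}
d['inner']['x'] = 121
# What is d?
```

After line 1: d = {'inner': {'x': 37, 'y': 27}}
After line 2 (inner x overwritten): d = {'inner': {'x': 121, 'y': 27}}

{'inner': {'x': 121, 'y': 27}}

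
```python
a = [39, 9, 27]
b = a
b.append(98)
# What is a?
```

After line 1: a = [39, 9, 27]
After line 2 (b = a is an alias, same object): a = [39, 9, 27], b = [39, 9, 27]
After line 3 (b.append mutates the shared list): a = [39, 9, 27, 98], b = [39, 9, 27, 98]

[39, 9, 27, 98]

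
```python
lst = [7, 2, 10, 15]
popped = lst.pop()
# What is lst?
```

[7, 2, 10]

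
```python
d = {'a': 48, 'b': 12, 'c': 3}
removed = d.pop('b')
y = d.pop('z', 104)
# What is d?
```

After line 1: d = {'a': 48, 'b': 12, 'c': 3}
After line 2 (pop 'b' returns 12): d = {'a': 48, 'c': 3}, removed = 12
After line 3 (pop 'z' missing, returns default 104): d = {'a': 48, 'c': 3}, y = 104

{'a': 48, 'c': 3}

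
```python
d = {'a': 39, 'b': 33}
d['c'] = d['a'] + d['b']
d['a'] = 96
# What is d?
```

After line 1: d = {'a': 39, 'b': 33}
After line 2 (d['c'] = 39 + 33): d = {'a': 39, 'b': 33, 'c': 72}
After line 3: d = {'a': 96, 'b': 33, 'c': 72}

{'a': 96, 'b': 33, 'c': 72}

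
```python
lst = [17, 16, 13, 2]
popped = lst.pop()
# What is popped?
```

2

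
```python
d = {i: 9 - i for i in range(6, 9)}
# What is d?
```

{6: 3, 7: 2, 8: 1}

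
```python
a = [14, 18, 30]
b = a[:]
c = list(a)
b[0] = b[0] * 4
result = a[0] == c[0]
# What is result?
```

After line 1: a = [14, 18, 30]
After line 2 (b = a[:], copy): a = [14, 18, 30], b = [14, 18, 30]
After line 3 (c = list(a) is a copy, new object): c = [14, 18, 30]
After line 4 (b[0] = 14 * 4 = 56; only b mutates (copy)): a = [14, 18, 30], b = [56, 18, 30], c = [14, 18, 30]
After line 5 (a[0] = 14, c[0] = 14; result = True)

True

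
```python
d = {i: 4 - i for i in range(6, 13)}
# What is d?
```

{6: -2, 7: -3, 8: -4, 9: -5, 10: -6, 11: -7, 12: -8}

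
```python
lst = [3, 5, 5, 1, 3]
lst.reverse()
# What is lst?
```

[3, 1, 5, 5, 3]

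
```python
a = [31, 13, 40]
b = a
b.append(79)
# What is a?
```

After line 1: a = [31, 13, 40]
After line 2 (b = a is an alias, same object): a = [31, 13, 40], b = [31, 13, 40]
After line 3 (b.append mutates the shared list): a = [31, 13, 40, 79], b = [31, 13, 40, 79]

[31, 13, 40, 79]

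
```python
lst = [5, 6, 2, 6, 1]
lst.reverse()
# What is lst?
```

[1, 6, 2, 6, 5]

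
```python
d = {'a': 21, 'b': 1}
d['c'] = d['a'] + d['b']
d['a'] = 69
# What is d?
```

After line 1: d = {'a': 21, 'b': 1}
After line 2 (d['c'] = 21 + 1): d = {'a': 21, 'b': 1, 'c': 22}
After line 3: d = {'a': 69, 'b': 1, 'c': 22}

{'a': 69, 'b': 1, 'c': 22}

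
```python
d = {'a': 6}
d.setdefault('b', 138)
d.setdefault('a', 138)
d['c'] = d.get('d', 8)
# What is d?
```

After line 1: d = {'a': 6}
After line 2 (setdefault adds 'b'=138): d = {'a': 6, 'b': 138}
After line 3 (setdefault 'a' no-op, already exists): d = {'a': 6, 'b': 138}
After line 4 (get('d', 8) returns default since 'd' not in d): d = {'a': 6, 'b': 138, 'c': 8}

{'a': 6, 'b': 138, 'c': 8}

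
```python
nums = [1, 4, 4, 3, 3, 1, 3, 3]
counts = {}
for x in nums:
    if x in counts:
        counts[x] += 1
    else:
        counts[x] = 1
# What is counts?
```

Initial: counts = {}, nums = [1, 4, 4, 3, 3, 1, 3, 3]
See 1: counts = {1: 1}
See 4: counts = {1: 1, 4: 1}
See 4: counts = {1: 1, 4: 2}
See 3: counts = {1: 1, 4: 2, 3: 1}
See 3: counts = {1: 1, 4: 2, 3: 2}
See 1: counts = {1: 2, 4: 2, 3: 2}
See 3: counts = {1: 2, 4: 2, 3: 3}
See 3: counts = {1: 2, 4: 2, 3: 4}

{1: 2, 4: 2, 3: 4}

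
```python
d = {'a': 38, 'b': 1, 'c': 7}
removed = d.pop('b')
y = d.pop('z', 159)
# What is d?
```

After line 1: d = {'a': 38, 'b': 1, 'c': 7}
After line 2 (pop 'b' returns 1): d = {'a': 38, 'c': 7}, removed = 1
After line 3 (pop 'z' missing, returns default 159): d = {'a': 38, 'c': 7}, y = 159

{'a': 38, 'c': 7}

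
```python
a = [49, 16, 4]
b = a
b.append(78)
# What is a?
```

After line 1: a = [49, 16, 4]
After line 2 (b = a is an alias, same object): a = [49, 16, 4], b = [49, 16, 4]
After line 3 (b.append mutates the shared list): a = [49, 16, 4, 78], b = [49, 16, 4, 78]

[49, 16, 4, 78]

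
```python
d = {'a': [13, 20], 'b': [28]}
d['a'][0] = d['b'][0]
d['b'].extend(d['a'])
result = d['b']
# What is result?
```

After line 1: d = {'a': [13, 20], 'b': [28]}
After line 2 (a[0] = b[0] = 28): d = {'a': [28, 20], 'b': [28]}
After line 3 (b.extend(a) appends [28, 20]): d = {'a': [28, 20], 'b': [28, 28, 20]}
After line 4: result = d['b'] = [28, 28, 20]

[28, 28, 20]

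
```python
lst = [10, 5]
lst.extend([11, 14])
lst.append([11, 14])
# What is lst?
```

After line 1: lst = [10, 5]
After line 2 (extend unpacks [11, 14]): lst = [10, 5, 11, 14]
After line 3 (append adds [11, 14] as single element): lst = [10, 5, 11, 14, [11, 14]]

[10, 5, 11, 14, [11, 14]]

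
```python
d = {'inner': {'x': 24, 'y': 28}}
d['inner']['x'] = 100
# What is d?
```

After line 1: d = {'inner': {'x': 24, 'y': 28}}
After line 2 (inner x overwritten): d = {'inner': {'x': 100, 'y': 28}}

{'inner': {'x': 100, 'y': 28}}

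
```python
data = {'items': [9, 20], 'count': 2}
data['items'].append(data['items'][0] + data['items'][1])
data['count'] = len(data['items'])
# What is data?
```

After line 1: data = {'items': [9, 20], 'count': 2}
After line 2 (append 9 + 20 = 29): data = {'items': [9, 20, 29], 'count': 2}
After line 3 (count = len(items) = 3): data = {'items': [9, 20, 29], 'count': 3}

{'items': [9, 20, 29], 'count': 3}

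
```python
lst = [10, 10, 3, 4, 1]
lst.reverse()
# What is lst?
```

[1, 4, 3, 10, 10]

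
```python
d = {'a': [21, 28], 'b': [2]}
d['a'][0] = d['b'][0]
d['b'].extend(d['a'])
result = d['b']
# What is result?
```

After line 1: d = {'a': [21, 28], 'b': [2]}
After line 2 (a[0] = b[0] = 2): d = {'a': [2, 28], 'b': [2]}
After line 3 (b.extend(a) appends [2, 28]): d = {'a': [2, 28], 'b': [2, 2, 28]}
After line 4: result = d['b'] = [2, 2, 28]

[2, 2, 28]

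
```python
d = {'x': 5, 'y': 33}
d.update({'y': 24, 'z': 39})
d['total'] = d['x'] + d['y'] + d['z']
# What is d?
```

After line 1: d = {'x': 5, 'y': 33}
After line 2 (y overwritten, z added): d = {'x': 5, 'y': 24, 'z': 39}
After line 3 (total = 5 + 24 + 39 = 68): d = {'x': 5, 'y': 24, 'z': 39, 'total': 68}

{'x': 5, 'y': 24, 'z': 39, 'total': 68}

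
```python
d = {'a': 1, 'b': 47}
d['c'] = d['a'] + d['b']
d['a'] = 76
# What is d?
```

After line 1: d = {'a': 1, 'b': 47}
After line 2 (d['c'] = 1 + 47): d = {'a': 1, 'b': 47, 'c': 48}
After line 3: d = {'a': 76, 'b': 47, 'c': 48}

{'a': 76, 'b': 47, 'c': 48}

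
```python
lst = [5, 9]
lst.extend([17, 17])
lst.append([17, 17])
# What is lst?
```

After line 1: lst = [5, 9]
After line 2 (extend unpacks [17, 17]): lst = [5, 9, 17, 17]
After line 3 (append adds [17, 17] as single element): lst = [5, 9, 17, 17, [17, 17]]

[5, 9, 17, 17, [17, 17]]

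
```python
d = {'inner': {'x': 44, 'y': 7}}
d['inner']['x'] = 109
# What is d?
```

After line 1: d = {'inner': {'x': 44, 'y': 7}}
After line 2 (inner x overwritten): d = {'inner': {'x': 109, 'y': 7}}

{'inner': {'x': 109, 'y': 7}}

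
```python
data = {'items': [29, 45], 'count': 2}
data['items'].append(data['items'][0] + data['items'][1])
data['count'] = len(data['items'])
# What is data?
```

After line 1: data = {'items': [29, 45], 'count': 2}
After line 2 (append 29 + 45 = 74): data = {'items': [29, 45, 74], 'count': 2}
After line 3 (count = len(items) = 3): data = {'items': [29, 45, 74], 'count': 3}

{'items': [29, 45, 74], 'count': 3}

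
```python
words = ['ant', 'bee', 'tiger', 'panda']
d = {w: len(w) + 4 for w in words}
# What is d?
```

{'ant': 7, 'bee': 7, 'tiger': 9, 'panda': 9}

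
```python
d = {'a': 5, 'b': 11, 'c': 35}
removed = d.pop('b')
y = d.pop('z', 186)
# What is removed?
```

After line 1: d = {'a': 5, 'b': 11, 'c': 35}
After line 2 (pop 'b' returns 11): d = {'a': 5, 'c': 35}, removed = 11
After line 3 (pop 'z' missing, returns default 186): d = {'a': 5, 'c': 35}, y = 186

11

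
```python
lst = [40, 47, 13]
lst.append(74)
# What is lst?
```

[40, 47, 13, 74]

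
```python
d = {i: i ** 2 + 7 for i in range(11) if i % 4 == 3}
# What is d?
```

{3: 16, 7: 56}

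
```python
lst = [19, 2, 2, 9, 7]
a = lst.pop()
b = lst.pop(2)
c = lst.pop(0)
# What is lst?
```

After line 1: lst = [19, 2, 2, 9, 7]
After line 2 (pop() -> a = 7): lst = [19, 2, 2, 9]
After line 3 (pop(2) -> b = 2): lst = [19, 2, 9]
After line 4 (pop(0) -> c = 19): lst = [2, 9]

[2, 9]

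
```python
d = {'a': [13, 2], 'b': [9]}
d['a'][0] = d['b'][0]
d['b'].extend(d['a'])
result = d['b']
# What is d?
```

After line 1: d = {'a': [13, 2], 'b': [9]}
After line 2 (a[0] = b[0] = 9): d = {'a': [9, 2], 'b': [9]}
After line 3 (b.extend(a) appends [9, 2]): d = {'a': [9, 2], 'b': [9, 9, 2]}
After line 4: result = d['b'] = [9, 9, 2]

{'a': [9, 2], 'b': [9, 9, 2]}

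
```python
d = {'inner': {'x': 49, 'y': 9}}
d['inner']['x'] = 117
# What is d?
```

After line 1: d = {'inner': {'x': 49, 'y': 9}}
After line 2 (inner x overwritten): d = {'inner': {'x': 117, 'y': 9}}

{'inner': {'x': 117, 'y': 9}}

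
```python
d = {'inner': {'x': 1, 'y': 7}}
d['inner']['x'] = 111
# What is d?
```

After line 1: d = {'inner': {'x': 1, 'y': 7}}
After line 2 (inner x overwritten): d = {'inner': {'x': 111, 'y': 7}}

{'inner': {'x': 111, 'y': 7}}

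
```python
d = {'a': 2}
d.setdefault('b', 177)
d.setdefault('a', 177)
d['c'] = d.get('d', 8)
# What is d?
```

After line 1: d = {'a': 2}
After line 2 (setdefault adds 'b'=177): d = {'a': 2, 'b': 177}
After line 3 (setdefault 'a' no-op, already exists): d = {'a': 2, 'b': 177}
After line 4 (get('d', 8) returns default since 'd' not in d): d = {'a': 2, 'b': 177, 'c': 8}

{'a': 2, 'b': 177, 'c': 8}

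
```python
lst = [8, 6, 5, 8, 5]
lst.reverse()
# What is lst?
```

[5, 8, 5, 6, 8]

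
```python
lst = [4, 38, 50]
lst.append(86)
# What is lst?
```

[4, 38, 50, 86]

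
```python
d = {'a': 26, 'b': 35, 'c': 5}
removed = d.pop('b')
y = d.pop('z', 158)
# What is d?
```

After line 1: d = {'a': 26, 'b': 35, 'c': 5}
After line 2 (pop 'b' returns 35): d = {'a': 26, 'c': 5}, removed = 35
After line 3 (pop 'z' missing, returns default 158): d = {'a': 26, 'c': 5}, y = 158

{'a': 26, 'c': 5}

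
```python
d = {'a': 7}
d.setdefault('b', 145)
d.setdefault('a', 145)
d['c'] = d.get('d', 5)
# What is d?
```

After line 1: d = {'a': 7}
After line 2 (setdefault adds 'b'=145): d = {'a': 7, 'b': 145}
After line 3 (setdefault 'a' no-op, already exists): d = {'a': 7, 'b': 145}
After line 4 (get('d', 5) returns default since 'd' not in d): d = {'a': 7, 'b': 145, 'c': 5}

{'a': 7, 'b': 145, 'c': 5}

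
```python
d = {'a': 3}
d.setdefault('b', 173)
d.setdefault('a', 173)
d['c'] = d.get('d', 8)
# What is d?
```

After line 1: d = {'a': 3}
After line 2 (setdefault adds 'b'=173): d = {'a': 3, 'b': 173}
After line 3 (setdefault 'a' no-op, already exists): d = {'a': 3, 'b': 173}
After line 4 (get('d', 8) returns default since 'd' not in d): d = {'a': 3, 'b': 173, 'c': 8}

{'a': 3, 'b': 173, 'c': 8}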